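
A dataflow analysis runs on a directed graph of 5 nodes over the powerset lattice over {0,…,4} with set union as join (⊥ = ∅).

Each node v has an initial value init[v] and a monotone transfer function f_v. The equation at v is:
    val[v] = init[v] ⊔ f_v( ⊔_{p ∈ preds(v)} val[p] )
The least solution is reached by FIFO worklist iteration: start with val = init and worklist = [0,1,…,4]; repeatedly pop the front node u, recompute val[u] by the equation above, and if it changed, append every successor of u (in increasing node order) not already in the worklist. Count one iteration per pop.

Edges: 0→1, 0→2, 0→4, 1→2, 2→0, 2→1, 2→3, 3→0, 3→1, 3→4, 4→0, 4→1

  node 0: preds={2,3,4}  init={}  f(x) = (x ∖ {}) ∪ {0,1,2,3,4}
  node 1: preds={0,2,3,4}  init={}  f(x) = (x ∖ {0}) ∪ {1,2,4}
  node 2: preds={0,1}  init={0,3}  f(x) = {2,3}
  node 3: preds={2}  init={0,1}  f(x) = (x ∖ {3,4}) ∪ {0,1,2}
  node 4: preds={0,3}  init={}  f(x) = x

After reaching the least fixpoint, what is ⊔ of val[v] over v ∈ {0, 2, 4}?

Trace (7 dequeues):
  [1] u=0 | in {0,1,3} | out {0,1,2,3,4} | prev {} | push {}
  [2] u=1 | in {0,1,2,3,4} | out {1,2,3,4} | prev {} | push {}
  [3] u=2 | in {0,1,2,3,4} | out {0,2,3} | prev {0,3} | push {0,1}
  [4] u=3 | in {0,2,3} | out {0,1,2} | prev {0,1} | push {}
  [5] u=4 | in {0,1,2,3,4} | out {0,1,2,3,4} | prev {} | push {}
  [6] u=0 | in {0,1,2,3,4} | out {0,1,2,3,4} | ==
  [7] u=1 | in {0,1,2,3,4} | out {1,2,3,4} | ==

Converged values:
  [0] {0,1,2,3,4}
  [1] {1,2,3,4}
  [2] {0,2,3}
  [3] {0,1,2}
  [4] {0,1,2,3,4}

{0,1,2,3,4}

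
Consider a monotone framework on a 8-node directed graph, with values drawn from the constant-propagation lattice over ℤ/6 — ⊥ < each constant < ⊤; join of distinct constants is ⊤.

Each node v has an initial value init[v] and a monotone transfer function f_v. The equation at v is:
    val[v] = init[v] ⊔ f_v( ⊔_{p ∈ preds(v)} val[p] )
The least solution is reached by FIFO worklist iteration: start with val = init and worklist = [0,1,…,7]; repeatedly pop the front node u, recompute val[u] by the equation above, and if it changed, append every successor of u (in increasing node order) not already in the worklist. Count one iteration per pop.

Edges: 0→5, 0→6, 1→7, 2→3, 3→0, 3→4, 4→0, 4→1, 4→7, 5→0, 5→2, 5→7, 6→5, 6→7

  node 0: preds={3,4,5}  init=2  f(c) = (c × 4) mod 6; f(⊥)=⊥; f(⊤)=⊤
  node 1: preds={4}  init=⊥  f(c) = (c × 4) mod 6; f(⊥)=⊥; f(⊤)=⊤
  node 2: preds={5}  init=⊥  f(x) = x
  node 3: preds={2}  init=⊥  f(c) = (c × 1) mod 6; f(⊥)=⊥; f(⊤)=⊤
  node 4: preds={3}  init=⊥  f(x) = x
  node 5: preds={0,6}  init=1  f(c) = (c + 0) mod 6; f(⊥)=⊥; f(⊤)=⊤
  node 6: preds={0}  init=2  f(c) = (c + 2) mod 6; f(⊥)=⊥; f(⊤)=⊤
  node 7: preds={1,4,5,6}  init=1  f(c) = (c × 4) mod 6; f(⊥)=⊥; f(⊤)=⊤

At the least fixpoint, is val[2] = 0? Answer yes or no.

Iteration log — 19 steps:
  step 1. node 0  ⊔preds=1  new=⊤  old=2  +wl: 
  step 2. node 1  ⊔preds=⊥  new=⊥  stable
  step 3. node 2  ⊔preds=1  new=1  old=⊥  +wl: 
  step 4. node 3  ⊔preds=1  new=1  old=⊥  +wl: 0
  step 5. node 4  ⊔preds=1  new=1  old=⊥  +wl: 1
  step 6. node 5  ⊔preds=⊤  new=⊤  old=1  +wl: 2
  step 7. node 6  ⊔preds=⊤  new=⊤  old=2  +wl: 5
  step 8. node 7  ⊔preds=⊤  new=⊤  old=1  +wl: 
  step 9. node 0  ⊔preds=⊤  new=⊤  stable
  step 10. node 1  ⊔preds=1  new=4  old=⊥  +wl: 7
  step 11. node 2  ⊔preds=⊤  new=⊤  old=1  +wl: 3
  step 12. node 5  ⊔preds=⊤  new=⊤  stable
  step 13. node 7  ⊔preds=⊤  new=⊤  stable
  step 14. node 3  ⊔preds=⊤  new=⊤  old=1  +wl: 0,4
  step 15. node 0  ⊔preds=⊤  new=⊤  stable
  step 16. node 4  ⊔preds=⊤  new=⊤  old=1  +wl: 0,1,7
  step 17. node 0  ⊔preds=⊤  new=⊤  stable
  step 18. node 1  ⊔preds=⊤  new=⊤  old=4  +wl: 
  step 19. node 7  ⊔preds=⊤  new=⊤  stable

Least fixpoint reached:
  node 0: ⊤
  node 1: ⊤
  node 2: ⊤
  node 3: ⊤
  node 4: ⊤
  node 5: ⊤
  node 6: ⊤
  node 7: ⊤

no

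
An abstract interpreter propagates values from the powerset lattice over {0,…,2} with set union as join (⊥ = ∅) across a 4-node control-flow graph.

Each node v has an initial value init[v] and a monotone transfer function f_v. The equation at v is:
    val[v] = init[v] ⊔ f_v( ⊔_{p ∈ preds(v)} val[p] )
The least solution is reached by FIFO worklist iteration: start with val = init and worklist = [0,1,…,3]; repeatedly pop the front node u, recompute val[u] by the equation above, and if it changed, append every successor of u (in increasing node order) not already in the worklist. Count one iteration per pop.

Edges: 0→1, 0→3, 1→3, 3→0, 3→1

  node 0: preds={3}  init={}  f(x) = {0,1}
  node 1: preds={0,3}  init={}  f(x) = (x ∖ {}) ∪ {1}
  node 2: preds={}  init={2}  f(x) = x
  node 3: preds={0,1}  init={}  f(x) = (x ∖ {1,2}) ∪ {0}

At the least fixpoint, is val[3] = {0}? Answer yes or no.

Trace (6 dequeues):
  [1] u=0 | in {} | out {0,1} | prev {} | push {}
  [2] u=1 | in {0,1} | out {0,1} | prev {} | push {}
  [3] u=2 | in {} | out {2} | ==
  [4] u=3 | in {0,1} | out {0} | prev {} | push {0,1}
  [5] u=0 | in {0} | out {0,1} | ==
  [6] u=1 | in {0,1} | out {0,1} | ==

Converged values:
  [0] {0,1}
  [1] {0,1}
  [2] {2}
  [3] {0}

yes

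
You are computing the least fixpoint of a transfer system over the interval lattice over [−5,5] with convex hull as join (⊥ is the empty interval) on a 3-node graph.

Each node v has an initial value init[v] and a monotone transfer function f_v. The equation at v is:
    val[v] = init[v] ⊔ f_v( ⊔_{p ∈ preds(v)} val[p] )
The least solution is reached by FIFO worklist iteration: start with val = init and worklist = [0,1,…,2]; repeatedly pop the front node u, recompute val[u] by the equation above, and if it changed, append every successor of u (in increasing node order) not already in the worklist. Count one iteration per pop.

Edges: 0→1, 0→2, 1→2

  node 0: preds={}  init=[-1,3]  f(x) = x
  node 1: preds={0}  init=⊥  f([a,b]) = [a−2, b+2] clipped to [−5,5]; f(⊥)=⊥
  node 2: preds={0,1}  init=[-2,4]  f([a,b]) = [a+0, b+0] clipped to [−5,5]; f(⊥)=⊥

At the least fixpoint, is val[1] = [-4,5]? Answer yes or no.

Iteration log — 3 steps:
  step 1. node 0  ⊔preds=⊥  new=[-1,3]  stable
  step 2. node 1  ⊔preds=[-1,3]  new=[-3,5]  old=⊥  +wl: 
  step 3. node 2  ⊔preds=[-3,5]  new=[-3,5]  old=[-2,4]  +wl: 

Least fixpoint reached:
  node 0: [-1,3]
  node 1: [-3,5]
  node 2: [-3,5]

no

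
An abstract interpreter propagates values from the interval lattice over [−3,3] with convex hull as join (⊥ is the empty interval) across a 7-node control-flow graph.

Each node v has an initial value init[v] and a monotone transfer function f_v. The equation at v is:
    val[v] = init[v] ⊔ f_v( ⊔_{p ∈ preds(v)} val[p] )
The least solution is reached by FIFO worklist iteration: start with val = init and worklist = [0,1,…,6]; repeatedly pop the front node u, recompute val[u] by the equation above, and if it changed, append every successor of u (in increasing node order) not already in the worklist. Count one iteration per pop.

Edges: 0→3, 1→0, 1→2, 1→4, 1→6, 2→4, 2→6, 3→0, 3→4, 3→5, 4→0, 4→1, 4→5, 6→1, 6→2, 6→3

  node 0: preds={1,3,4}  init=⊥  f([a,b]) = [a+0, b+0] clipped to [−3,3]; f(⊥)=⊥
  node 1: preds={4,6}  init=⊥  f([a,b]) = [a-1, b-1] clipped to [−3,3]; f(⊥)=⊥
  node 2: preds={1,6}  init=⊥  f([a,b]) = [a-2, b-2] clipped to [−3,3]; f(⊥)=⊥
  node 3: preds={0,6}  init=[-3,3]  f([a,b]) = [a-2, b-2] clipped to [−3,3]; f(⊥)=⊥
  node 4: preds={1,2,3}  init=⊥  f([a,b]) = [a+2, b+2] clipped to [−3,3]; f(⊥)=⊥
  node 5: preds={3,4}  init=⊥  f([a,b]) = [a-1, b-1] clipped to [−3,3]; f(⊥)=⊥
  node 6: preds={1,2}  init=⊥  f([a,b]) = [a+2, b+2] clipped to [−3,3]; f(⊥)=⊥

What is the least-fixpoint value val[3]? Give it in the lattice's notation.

Iteration log — 18 steps:
  step 1. node 0  ⊔preds=[-3,3]  new=[-3,3]  old=⊥  +wl: 
  step 2. node 1  ⊔preds=⊥  new=⊥  stable
  step 3. node 2  ⊔preds=⊥  new=⊥  stable
  step 4. node 3  ⊔preds=[-3,3]  new=[-3,3]  stable
  step 5. node 4  ⊔preds=[-3,3]  new=[-1,3]  old=⊥  +wl: 0,1
  step 6. node 5  ⊔preds=[-3,3]  new=[-3,2]  old=⊥  +wl: 
  step 7. node 6  ⊔preds=⊥  new=⊥  stable
  step 8. node 0  ⊔preds=[-3,3]  new=[-3,3]  stable
  step 9. node 1  ⊔preds=[-1,3]  new=[-2,2]  old=⊥  +wl: 0,2,4,6
  step 10. node 0  ⊔preds=[-3,3]  new=[-3,3]  stable
  step 11. node 2  ⊔preds=[-2,2]  new=[-3,0]  old=⊥  +wl: 
  step 12. node 4  ⊔preds=[-3,3]  new=[-1,3]  stable
  step 13. node 6  ⊔preds=[-3,2]  new=[-1,3]  old=⊥  +wl: 1,2,3
  step 14. node 1  ⊔preds=[-1,3]  new=[-2,2]  stable
  step 15. node 2  ⊔preds=[-2,3]  new=[-3,1]  old=[-3,0]  +wl: 4,6
  step 16. node 3  ⊔preds=[-3,3]  new=[-3,3]  stable
  step 17. node 4  ⊔preds=[-3,3]  new=[-1,3]  stable
  step 18. node 6  ⊔preds=[-3,2]  new=[-1,3]  stable

Least fixpoint reached:
  node 0: [-3,3]
  node 1: [-2,2]
  node 2: [-3,1]
  node 3: [-3,3]
  node 4: [-1,3]
  node 5: [-3,2]
  node 6: [-1,3]

[-3,3]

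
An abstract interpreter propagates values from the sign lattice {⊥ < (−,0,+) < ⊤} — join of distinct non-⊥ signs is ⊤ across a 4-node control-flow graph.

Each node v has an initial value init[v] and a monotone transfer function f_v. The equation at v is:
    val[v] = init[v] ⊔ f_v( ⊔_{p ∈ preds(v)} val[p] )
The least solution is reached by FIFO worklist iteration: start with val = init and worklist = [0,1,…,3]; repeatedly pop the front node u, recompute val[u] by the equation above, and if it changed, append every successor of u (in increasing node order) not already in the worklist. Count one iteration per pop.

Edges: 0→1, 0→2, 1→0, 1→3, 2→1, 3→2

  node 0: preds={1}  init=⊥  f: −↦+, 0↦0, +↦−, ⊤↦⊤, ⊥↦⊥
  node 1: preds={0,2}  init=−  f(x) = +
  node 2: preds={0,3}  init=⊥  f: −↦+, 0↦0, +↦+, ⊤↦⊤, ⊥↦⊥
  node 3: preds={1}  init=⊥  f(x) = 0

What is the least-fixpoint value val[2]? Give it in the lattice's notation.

Iteration log — 8 steps:
  step 1. node 0  ⊔preds=−  new=+  old=⊥  +wl: 
  step 2. node 1  ⊔preds=+  new=⊤  old=−  +wl: 0
  step 3. node 2  ⊔preds=+  new=+  old=⊥  +wl: 1
  step 4. node 3  ⊔preds=⊤  new=0  old=⊥  +wl: 2
  step 5. node 0  ⊔preds=⊤  new=⊤  old=+  +wl: 
  step 6. node 1  ⊔preds=⊤  new=⊤  stable
  step 7. node 2  ⊔preds=⊤  new=⊤  old=+  +wl: 1
  step 8. node 1  ⊔preds=⊤  new=⊤  stable

Least fixpoint reached:
  node 0: ⊤
  node 1: ⊤
  node 2: ⊤
  node 3: 0

⊤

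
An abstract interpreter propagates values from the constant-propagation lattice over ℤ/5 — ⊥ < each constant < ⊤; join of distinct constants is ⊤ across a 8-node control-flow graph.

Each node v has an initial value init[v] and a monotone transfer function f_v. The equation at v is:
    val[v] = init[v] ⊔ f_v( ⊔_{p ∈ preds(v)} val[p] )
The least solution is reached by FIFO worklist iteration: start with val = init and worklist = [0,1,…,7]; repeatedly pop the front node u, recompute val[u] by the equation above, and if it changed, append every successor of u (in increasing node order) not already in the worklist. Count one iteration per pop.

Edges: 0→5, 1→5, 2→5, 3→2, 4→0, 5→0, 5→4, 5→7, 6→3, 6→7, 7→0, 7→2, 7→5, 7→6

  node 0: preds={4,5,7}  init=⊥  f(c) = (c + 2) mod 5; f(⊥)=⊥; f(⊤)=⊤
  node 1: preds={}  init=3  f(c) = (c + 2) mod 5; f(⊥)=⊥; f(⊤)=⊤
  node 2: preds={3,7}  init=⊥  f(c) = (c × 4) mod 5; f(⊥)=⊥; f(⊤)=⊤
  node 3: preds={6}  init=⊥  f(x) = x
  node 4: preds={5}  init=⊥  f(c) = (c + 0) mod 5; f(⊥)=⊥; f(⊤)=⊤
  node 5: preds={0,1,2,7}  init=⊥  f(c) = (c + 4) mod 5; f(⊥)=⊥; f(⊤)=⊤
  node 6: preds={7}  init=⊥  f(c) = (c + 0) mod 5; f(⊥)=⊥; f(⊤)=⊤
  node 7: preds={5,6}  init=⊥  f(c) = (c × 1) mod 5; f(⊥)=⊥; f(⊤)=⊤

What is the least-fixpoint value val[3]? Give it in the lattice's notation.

⊤

Trace (25 dequeues):
  [1] u=0 | in ⊥ | out ⊥ | ==
  [2] u=1 | in ⊥ | out 3 | ==
  [3] u=2 | in ⊥ | out ⊥ | ==
  [4] u=3 | in ⊥ | out ⊥ | ==
  [5] u=4 | in ⊥ | out ⊥ | ==
  [6] u=5 | in 3 | out 2 | prev ⊥ | push {0,4}
  [7] u=6 | in ⊥ | out ⊥ | ==
  [8] u=7 | in 2 | out 2 | prev ⊥ | push {2,5,6}
  [9] u=0 | in 2 | out 4 | prev ⊥ | push {}
  [10] u=4 | in 2 | out 2 | prev ⊥ | push {0}
  [11] u=2 | in 2 | out 3 | prev ⊥ | push {}
  [12] u=5 | in ⊤ | out ⊤ | prev 2 | push {4,7}
  [13] u=6 | in 2 | out 2 | prev ⊥ | push {3}
  [14] u=0 | in ⊤ | out ⊤ | prev 4 | push {5}
  [15] u=4 | in ⊤ | out ⊤ | prev 2 | push {0}
  [16] u=7 | in ⊤ | out ⊤ | prev 2 | push {2,6}
  [17] u=3 | in 2 | out 2 | prev ⊥ | push {}
  [18] u=5 | in ⊤ | out ⊤ | ==
  [19] u=0 | in ⊤ | out ⊤ | ==
  [20] u=2 | in ⊤ | out ⊤ | prev 3 | push {5}
  [21] u=6 | in ⊤ | out ⊤ | prev 2 | push {3,7}
  [22] u=5 | in ⊤ | out ⊤ | ==
  [23] u=3 | in ⊤ | out ⊤ | prev 2 | push {2}
  [24] u=7 | in ⊤ | out ⊤ | ==
  [25] u=2 | in ⊤ | out ⊤ | ==

Converged values:
  [0] ⊤
  [1] 3
  [2] ⊤
  [3] ⊤
  [4] ⊤
  [5] ⊤
  [6] ⊤
  [7] ⊤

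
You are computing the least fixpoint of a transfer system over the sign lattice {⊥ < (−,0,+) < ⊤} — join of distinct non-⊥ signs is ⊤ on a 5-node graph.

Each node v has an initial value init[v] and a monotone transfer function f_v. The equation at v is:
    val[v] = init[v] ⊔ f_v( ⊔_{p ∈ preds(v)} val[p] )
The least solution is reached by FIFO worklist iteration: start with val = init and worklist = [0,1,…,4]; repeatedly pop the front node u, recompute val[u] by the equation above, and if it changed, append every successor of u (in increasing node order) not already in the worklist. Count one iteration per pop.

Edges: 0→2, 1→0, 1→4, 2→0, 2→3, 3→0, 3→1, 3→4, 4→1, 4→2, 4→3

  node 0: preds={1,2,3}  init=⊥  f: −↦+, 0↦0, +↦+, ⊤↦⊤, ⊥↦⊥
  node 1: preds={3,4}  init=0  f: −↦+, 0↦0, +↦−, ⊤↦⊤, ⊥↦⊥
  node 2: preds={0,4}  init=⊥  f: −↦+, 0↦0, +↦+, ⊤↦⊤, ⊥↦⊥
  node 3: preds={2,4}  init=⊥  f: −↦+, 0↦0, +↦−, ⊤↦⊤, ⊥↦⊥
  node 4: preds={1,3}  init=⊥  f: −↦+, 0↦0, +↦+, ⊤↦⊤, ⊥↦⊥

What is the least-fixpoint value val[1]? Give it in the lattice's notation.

Worklist (9 pops):
  #1 pop 0: in=0 → 0 (was ⊥); enqueue []
  #2 pop 1: in=⊥ → 0 (no change)
  #3 pop 2: in=0 → 0 (was ⊥); enqueue [0]
  #4 pop 3: in=0 → 0 (was ⊥); enqueue [1]
  #5 pop 4: in=0 → 0 (was ⊥); enqueue [2,3]
  #6 pop 0: in=0 → 0 (no change)
  #7 pop 1: in=0 → 0 (no change)
  #8 pop 2: in=0 → 0 (no change)
  #9 pop 3: in=0 → 0 (no change)

Fixpoint:
  val[0] = 0
  val[1] = 0
  val[2] = 0
  val[3] = 0
  val[4] = 0

0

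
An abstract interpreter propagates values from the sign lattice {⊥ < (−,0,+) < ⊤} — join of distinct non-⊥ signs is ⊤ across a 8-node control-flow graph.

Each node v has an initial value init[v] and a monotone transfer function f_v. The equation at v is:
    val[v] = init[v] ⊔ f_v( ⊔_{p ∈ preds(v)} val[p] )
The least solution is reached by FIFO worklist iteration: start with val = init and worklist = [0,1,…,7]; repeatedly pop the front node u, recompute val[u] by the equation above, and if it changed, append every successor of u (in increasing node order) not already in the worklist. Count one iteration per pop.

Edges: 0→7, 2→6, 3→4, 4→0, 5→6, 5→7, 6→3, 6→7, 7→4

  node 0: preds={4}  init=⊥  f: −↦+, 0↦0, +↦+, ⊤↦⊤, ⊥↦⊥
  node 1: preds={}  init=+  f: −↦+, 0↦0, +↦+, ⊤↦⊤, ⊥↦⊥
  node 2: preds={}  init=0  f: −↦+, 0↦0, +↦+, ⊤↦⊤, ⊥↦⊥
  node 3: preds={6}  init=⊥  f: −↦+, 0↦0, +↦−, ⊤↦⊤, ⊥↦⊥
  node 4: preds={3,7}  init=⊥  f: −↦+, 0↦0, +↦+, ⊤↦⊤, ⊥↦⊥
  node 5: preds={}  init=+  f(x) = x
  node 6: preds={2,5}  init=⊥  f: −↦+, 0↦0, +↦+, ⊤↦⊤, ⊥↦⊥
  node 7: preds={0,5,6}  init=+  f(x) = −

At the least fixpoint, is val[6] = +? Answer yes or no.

Trace (14 dequeues):
  [1] u=0 | in ⊥ | out ⊥ | ==
  [2] u=1 | in ⊥ | out + | ==
  [3] u=2 | in ⊥ | out 0 | ==
  [4] u=3 | in ⊥ | out ⊥ | ==
  [5] u=4 | in + | out + | prev ⊥ | push {0}
  [6] u=5 | in ⊥ | out + | ==
  [7] u=6 | in ⊤ | out ⊤ | prev ⊥ | push {3}
  [8] u=7 | in ⊤ | out ⊤ | prev + | push {4}
  [9] u=0 | in + | out + | prev ⊥ | push {7}
  [10] u=3 | in ⊤ | out ⊤ | prev ⊥ | push {}
  [11] u=4 | in ⊤ | out ⊤ | prev + | push {0}
  [12] u=7 | in ⊤ | out ⊤ | ==
  [13] u=0 | in ⊤ | out ⊤ | prev + | push {7}
  [14] u=7 | in ⊤ | out ⊤ | ==

Converged values:
  [0] ⊤
  [1] +
  [2] 0
  [3] ⊤
  [4] ⊤
  [5] +
  [6] ⊤
  [7] ⊤

no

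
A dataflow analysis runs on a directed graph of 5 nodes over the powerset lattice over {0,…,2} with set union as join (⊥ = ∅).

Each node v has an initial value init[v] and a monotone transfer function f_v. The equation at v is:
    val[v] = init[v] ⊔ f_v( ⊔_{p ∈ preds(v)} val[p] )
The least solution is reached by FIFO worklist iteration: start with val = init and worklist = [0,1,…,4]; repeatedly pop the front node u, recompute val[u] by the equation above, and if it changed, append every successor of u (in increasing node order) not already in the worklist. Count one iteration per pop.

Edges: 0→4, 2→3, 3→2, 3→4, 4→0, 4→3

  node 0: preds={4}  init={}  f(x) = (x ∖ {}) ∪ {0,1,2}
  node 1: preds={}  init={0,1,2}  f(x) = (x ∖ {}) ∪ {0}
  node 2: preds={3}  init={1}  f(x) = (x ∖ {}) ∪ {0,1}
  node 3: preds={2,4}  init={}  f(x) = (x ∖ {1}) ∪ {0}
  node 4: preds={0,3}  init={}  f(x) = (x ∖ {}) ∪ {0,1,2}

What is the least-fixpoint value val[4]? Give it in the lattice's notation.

Trace (11 dequeues):
  [1] u=0 | in {} | out {0,1,2} | prev {} | push {}
  [2] u=1 | in {} | out {0,1,2} | ==
  [3] u=2 | in {} | out {0,1} | prev {1} | push {}
  [4] u=3 | in {0,1} | out {0} | prev {} | push {2}
  [5] u=4 | in {0,1,2} | out {0,1,2} | prev {} | push {0,3}
  [6] u=2 | in {0} | out {0,1} | ==
  [7] u=0 | in {0,1,2} | out {0,1,2} | ==
  [8] u=3 | in {0,1,2} | out {0,2} | prev {0} | push {2,4}
  [9] u=2 | in {0,2} | out {0,1,2} | prev {0,1} | push {3}
  [10] u=4 | in {0,1,2} | out {0,1,2} | ==
  [11] u=3 | in {0,1,2} | out {0,2} | ==

Converged values:
  [0] {0,1,2}
  [1] {0,1,2}
  [2] {0,1,2}
  [3] {0,2}
  [4] {0,1,2}

{0,1,2}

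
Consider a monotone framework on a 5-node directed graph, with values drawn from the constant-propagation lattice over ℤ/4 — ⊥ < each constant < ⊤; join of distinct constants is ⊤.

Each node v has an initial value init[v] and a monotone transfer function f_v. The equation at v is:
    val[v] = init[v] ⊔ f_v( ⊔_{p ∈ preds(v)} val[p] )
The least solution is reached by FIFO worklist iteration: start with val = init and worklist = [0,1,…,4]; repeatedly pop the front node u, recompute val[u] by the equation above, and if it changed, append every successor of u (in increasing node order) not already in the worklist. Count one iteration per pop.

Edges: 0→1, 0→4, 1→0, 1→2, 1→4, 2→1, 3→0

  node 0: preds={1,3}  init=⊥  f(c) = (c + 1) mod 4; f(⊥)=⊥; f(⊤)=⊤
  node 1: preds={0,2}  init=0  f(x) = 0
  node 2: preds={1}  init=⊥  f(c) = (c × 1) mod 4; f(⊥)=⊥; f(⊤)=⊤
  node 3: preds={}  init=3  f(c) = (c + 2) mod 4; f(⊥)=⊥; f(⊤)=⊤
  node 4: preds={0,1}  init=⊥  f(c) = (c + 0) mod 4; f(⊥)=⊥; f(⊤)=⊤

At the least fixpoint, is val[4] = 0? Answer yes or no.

no

Iteration log — 6 steps:
  step 1. node 0  ⊔preds=⊤  new=⊤  old=⊥  +wl: 
  step 2. node 1  ⊔preds=⊤  new=0  stable
  step 3. node 2  ⊔preds=0  new=0  old=⊥  +wl: 1
  step 4. node 3  ⊔preds=⊥  new=3  stable
  step 5. node 4  ⊔preds=⊤  new=⊤  old=⊥  +wl: 
  step 6. node 1  ⊔preds=⊤  new=0  stable

Least fixpoint reached:
  node 0: ⊤
  node 1: 0
  node 2: 0
  node 3: 3
  node 4: ⊤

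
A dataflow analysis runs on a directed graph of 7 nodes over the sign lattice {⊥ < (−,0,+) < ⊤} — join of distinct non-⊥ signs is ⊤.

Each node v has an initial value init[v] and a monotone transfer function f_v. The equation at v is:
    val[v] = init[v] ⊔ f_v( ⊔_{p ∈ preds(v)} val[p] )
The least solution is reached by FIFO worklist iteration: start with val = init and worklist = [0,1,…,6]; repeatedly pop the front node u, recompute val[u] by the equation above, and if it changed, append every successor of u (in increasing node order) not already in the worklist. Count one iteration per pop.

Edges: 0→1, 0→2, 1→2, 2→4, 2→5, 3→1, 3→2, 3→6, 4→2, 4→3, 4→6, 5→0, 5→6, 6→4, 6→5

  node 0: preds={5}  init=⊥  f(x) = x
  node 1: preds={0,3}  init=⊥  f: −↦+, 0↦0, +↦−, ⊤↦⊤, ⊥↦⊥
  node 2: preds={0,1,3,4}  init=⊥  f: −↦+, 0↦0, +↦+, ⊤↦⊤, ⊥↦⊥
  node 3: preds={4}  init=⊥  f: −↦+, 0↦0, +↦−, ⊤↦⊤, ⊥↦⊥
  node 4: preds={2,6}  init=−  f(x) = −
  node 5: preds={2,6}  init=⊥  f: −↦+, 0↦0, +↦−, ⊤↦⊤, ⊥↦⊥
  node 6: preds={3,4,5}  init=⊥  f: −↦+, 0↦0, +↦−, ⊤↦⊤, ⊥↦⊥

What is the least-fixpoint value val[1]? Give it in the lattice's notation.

⊤

Trace (18 dequeues):
  [1] u=0 | in ⊥ | out ⊥ | ==
  [2] u=1 | in ⊥ | out ⊥ | ==
  [3] u=2 | in − | out + | prev ⊥ | push {}
  [4] u=3 | in − | out + | prev ⊥ | push {1,2}
  [5] u=4 | in + | out − | ==
  [6] u=5 | in + | out − | prev ⊥ | push {0}
  [7] u=6 | in ⊤ | out ⊤ | prev ⊥ | push {4,5}
  [8] u=1 | in + | out − | prev ⊥ | push {}
  [9] u=2 | in ⊤ | out ⊤ | prev + | push {}
  [10] u=0 | in − | out − | prev ⊥ | push {1,2}
  [11] u=4 | in ⊤ | out − | ==
  [12] u=5 | in ⊤ | out ⊤ | prev − | push {0,6}
  [13] u=1 | in ⊤ | out ⊤ | prev − | push {}
  [14] u=2 | in ⊤ | out ⊤ | ==
  [15] u=0 | in ⊤ | out ⊤ | prev − | push {1,2}
  [16] u=6 | in ⊤ | out ⊤ | ==
  [17] u=1 | in ⊤ | out ⊤ | ==
  [18] u=2 | in ⊤ | out ⊤ | ==

Converged values:
  [0] ⊤
  [1] ⊤
  [2] ⊤
  [3] +
  [4] −
  [5] ⊤
  [6] ⊤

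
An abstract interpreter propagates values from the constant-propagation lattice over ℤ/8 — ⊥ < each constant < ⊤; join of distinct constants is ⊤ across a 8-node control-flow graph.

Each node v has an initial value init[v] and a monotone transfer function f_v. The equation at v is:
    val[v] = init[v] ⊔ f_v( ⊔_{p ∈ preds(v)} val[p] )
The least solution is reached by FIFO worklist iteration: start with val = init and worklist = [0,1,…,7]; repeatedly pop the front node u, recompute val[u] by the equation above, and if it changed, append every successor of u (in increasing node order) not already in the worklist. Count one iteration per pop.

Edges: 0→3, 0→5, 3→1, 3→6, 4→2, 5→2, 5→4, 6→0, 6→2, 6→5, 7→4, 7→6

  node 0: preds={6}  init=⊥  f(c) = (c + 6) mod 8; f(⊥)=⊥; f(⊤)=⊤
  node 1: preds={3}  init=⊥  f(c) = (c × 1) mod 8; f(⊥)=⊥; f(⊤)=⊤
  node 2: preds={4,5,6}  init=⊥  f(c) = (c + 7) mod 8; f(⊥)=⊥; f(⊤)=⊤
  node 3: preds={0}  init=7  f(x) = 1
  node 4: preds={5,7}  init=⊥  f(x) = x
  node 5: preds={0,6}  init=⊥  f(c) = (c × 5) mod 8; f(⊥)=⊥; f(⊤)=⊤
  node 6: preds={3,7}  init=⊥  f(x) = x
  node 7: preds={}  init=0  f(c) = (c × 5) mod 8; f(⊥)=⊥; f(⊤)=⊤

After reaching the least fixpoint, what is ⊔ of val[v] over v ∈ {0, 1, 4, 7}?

Iteration log — 16 steps:
  step 1. node 0  ⊔preds=⊥  new=⊥  stable
  step 2. node 1  ⊔preds=7  new=7  old=⊥  +wl: 
  step 3. node 2  ⊔preds=⊥  new=⊥  stable
  step 4. node 3  ⊔preds=⊥  new=⊤  old=7  +wl: 1
  step 5. node 4  ⊔preds=0  new=0  old=⊥  +wl: 2
  step 6. node 5  ⊔preds=⊥  new=⊥  stable
  step 7. node 6  ⊔preds=⊤  new=⊤  old=⊥  +wl: 0,5
  step 8. node 7  ⊔preds=⊥  new=0  stable
  step 9. node 1  ⊔preds=⊤  new=⊤  old=7  +wl: 
  step 10. node 2  ⊔preds=⊤  new=⊤  old=⊥  +wl: 
  step 11. node 0  ⊔preds=⊤  new=⊤  old=⊥  +wl: 3
  step 12. node 5  ⊔preds=⊤  new=⊤  old=⊥  +wl: 2,4
  step 13. node 3  ⊔preds=⊤  new=⊤  stable
  step 14. node 2  ⊔preds=⊤  new=⊤  stable
  step 15. node 4  ⊔preds=⊤  new=⊤  old=0  +wl: 2
  step 16. node 2  ⊔preds=⊤  new=⊤  stable

Least fixpoint reached:
  node 0: ⊤
  node 1: ⊤
  node 2: ⊤
  node 3: ⊤
  node 4: ⊤
  node 5: ⊤
  node 6: ⊤
  node 7: 0

⊤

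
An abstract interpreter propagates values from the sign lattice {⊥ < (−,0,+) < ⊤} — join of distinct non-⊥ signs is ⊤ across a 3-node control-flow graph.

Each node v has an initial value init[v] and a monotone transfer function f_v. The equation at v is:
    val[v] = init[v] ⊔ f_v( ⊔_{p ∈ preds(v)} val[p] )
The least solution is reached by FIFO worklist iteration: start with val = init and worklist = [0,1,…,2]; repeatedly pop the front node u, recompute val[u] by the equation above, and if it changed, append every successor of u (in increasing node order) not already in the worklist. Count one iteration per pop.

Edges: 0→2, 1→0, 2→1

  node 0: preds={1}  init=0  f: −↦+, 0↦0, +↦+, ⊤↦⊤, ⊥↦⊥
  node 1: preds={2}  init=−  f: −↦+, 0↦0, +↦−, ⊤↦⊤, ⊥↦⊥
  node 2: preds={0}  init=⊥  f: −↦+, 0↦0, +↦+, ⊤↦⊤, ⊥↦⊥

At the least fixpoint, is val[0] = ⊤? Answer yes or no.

yes

Trace (5 dequeues):
  [1] u=0 | in − | out ⊤ | prev 0 | push {}
  [2] u=1 | in ⊥ | out − | ==
  [3] u=2 | in ⊤ | out ⊤ | prev ⊥ | push {1}
  [4] u=1 | in ⊤ | out ⊤ | prev − | push {0}
  [5] u=0 | in ⊤ | out ⊤ | ==

Converged values:
  [0] ⊤
  [1] ⊤
  [2] ⊤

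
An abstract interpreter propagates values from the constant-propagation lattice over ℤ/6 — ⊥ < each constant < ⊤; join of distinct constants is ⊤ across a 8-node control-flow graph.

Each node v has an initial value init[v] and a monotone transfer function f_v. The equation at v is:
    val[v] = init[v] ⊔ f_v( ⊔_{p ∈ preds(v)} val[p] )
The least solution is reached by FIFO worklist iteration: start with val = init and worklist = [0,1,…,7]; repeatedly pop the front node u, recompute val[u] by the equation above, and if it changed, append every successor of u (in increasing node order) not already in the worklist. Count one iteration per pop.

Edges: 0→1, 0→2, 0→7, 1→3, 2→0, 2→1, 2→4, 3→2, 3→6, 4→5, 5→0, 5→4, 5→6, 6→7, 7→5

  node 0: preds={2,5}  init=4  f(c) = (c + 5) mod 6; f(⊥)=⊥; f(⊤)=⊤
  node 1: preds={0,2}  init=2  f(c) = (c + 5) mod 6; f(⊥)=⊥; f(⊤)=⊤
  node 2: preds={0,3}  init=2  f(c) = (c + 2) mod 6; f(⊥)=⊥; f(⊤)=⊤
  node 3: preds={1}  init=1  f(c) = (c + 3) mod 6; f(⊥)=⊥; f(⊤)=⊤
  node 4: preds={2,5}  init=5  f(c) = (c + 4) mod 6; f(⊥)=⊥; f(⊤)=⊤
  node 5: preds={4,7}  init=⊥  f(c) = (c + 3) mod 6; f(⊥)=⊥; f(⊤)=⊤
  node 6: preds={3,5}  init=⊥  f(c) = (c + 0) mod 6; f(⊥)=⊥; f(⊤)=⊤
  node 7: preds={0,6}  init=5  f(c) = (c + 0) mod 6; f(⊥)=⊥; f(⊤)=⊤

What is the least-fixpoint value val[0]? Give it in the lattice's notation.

Iteration log — 13 steps:
  step 1. node 0  ⊔preds=2  new=⊤  old=4  +wl: 
  step 2. node 1  ⊔preds=⊤  new=⊤  old=2  +wl: 
  step 3. node 2  ⊔preds=⊤  new=⊤  old=2  +wl: 0,1
  step 4. node 3  ⊔preds=⊤  new=⊤  old=1  +wl: 2
  step 5. node 4  ⊔preds=⊤  new=⊤  old=5  +wl: 
  step 6. node 5  ⊔preds=⊤  new=⊤  old=⊥  +wl: 4
  step 7. node 6  ⊔preds=⊤  new=⊤  old=⊥  +wl: 
  step 8. node 7  ⊔preds=⊤  new=⊤  old=5  +wl: 5
  step 9. node 0  ⊔preds=⊤  new=⊤  stable
  step 10. node 1  ⊔preds=⊤  new=⊤  stable
  step 11. node 2  ⊔preds=⊤  new=⊤  stable
  step 12. node 4  ⊔preds=⊤  new=⊤  stable
  step 13. node 5  ⊔preds=⊤  new=⊤  stable

Least fixpoint reached:
  node 0: ⊤
  node 1: ⊤
  node 2: ⊤
  node 3: ⊤
  node 4: ⊤
  node 5: ⊤
  node 6: ⊤
  node 7: ⊤

⊤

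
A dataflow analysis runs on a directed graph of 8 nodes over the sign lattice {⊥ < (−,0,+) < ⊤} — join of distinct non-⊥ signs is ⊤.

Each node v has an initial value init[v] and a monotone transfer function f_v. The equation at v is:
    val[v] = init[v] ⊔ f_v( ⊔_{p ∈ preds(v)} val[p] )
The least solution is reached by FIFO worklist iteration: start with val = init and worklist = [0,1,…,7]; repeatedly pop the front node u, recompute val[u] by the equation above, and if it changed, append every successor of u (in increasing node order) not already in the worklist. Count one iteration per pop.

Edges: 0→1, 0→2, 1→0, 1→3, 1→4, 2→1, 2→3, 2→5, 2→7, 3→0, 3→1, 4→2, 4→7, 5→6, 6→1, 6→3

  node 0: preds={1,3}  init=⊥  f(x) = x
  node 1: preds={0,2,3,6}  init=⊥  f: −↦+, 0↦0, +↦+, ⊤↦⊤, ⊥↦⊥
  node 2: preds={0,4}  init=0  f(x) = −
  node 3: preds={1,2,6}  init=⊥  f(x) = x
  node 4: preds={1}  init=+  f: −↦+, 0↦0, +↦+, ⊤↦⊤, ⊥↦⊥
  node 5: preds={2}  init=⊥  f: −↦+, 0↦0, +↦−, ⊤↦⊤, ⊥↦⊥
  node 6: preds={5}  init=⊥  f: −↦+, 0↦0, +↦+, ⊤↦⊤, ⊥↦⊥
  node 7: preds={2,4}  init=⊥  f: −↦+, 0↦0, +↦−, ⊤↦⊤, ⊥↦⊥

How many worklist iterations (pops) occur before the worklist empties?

Iteration log — 14 steps:
  step 1. node 0  ⊔preds=⊥  new=⊥  stable
  step 2. node 1  ⊔preds=0  new=0  old=⊥  +wl: 0
  step 3. node 2  ⊔preds=+  new=⊤  old=0  +wl: 1
  step 4. node 3  ⊔preds=⊤  new=⊤  old=⊥  +wl: 
  step 5. node 4  ⊔preds=0  new=⊤  old=+  +wl: 2
  step 6. node 5  ⊔preds=⊤  new=⊤  old=⊥  +wl: 
  step 7. node 6  ⊔preds=⊤  new=⊤  old=⊥  +wl: 3
  step 8. node 7  ⊔preds=⊤  new=⊤  old=⊥  +wl: 
  step 9. node 0  ⊔preds=⊤  new=⊤  old=⊥  +wl: 
  step 10. node 1  ⊔preds=⊤  new=⊤  old=0  +wl: 0,4
  step 11. node 2  ⊔preds=⊤  new=⊤  stable
  step 12. node 3  ⊔preds=⊤  new=⊤  stable
  step 13. node 0  ⊔preds=⊤  new=⊤  stable
  step 14. node 4  ⊔preds=⊤  new=⊤  stable

Least fixpoint reached:
  node 0: ⊤
  node 1: ⊤
  node 2: ⊤
  node 3: ⊤
  node 4: ⊤
  node 5: ⊤
  node 6: ⊤
  node 7: ⊤

14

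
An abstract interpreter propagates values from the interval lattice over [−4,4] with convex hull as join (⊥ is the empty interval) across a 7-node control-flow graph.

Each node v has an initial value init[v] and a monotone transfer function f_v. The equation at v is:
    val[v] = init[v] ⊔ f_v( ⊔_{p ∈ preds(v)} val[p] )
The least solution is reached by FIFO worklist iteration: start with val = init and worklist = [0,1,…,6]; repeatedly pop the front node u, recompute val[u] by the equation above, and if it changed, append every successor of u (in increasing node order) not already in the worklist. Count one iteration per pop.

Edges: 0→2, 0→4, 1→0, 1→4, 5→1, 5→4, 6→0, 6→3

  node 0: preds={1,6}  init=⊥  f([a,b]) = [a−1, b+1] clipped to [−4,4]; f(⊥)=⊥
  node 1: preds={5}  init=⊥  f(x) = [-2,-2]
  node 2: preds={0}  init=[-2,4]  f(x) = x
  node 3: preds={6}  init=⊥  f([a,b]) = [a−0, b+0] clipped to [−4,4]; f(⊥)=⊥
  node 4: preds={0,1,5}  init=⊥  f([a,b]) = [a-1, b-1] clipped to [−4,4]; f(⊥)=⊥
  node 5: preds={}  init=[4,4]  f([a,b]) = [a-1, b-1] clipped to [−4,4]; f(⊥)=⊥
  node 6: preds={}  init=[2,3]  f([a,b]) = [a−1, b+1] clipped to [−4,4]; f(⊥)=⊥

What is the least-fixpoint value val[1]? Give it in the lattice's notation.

Trace (10 dequeues):
  [1] u=0 | in [2,3] | out [1,4] | prev ⊥ | push {}
  [2] u=1 | in [4,4] | out [-2,-2] | prev ⊥ | push {0}
  [3] u=2 | in [1,4] | out [-2,4] | ==
  [4] u=3 | in [2,3] | out [2,3] | prev ⊥ | push {}
  [5] u=4 | in [-2,4] | out [-3,3] | prev ⊥ | push {}
  [6] u=5 | in ⊥ | out [4,4] | ==
  [7] u=6 | in ⊥ | out [2,3] | ==
  [8] u=0 | in [-2,3] | out [-3,4] | prev [1,4] | push {2,4}
  [9] u=2 | in [-3,4] | out [-3,4] | prev [-2,4] | push {}
  [10] u=4 | in [-3,4] | out [-4,3] | prev [-3,3] | push {}

Converged values:
  [0] [-3,4]
  [1] [-2,-2]
  [2] [-3,4]
  [3] [2,3]
  [4] [-4,3]
  [5] [4,4]
  [6] [2,3]

[-2,-2]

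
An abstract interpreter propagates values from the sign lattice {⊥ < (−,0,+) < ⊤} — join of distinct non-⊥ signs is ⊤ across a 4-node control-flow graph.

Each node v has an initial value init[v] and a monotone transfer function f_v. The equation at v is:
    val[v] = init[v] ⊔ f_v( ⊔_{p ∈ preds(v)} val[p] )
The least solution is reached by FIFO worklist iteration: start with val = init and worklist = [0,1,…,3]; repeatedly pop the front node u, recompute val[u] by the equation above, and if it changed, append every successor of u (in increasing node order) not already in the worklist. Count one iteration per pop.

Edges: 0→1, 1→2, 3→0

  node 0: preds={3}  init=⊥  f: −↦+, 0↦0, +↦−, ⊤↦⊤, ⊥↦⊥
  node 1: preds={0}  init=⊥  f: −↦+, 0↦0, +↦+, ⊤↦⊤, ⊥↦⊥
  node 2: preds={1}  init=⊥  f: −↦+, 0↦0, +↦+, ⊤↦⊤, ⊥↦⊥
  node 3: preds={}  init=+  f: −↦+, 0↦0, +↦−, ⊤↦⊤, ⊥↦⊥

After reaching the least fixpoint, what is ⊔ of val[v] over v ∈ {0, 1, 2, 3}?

Worklist (4 pops):
  #1 pop 0: in=+ → − (was ⊥); enqueue []
  #2 pop 1: in=− → + (was ⊥); enqueue []
  #3 pop 2: in=+ → + (was ⊥); enqueue []
  #4 pop 3: in=⊥ → + (no change)

Fixpoint:
  val[0] = −
  val[1] = +
  val[2] = +
  val[3] = +

⊤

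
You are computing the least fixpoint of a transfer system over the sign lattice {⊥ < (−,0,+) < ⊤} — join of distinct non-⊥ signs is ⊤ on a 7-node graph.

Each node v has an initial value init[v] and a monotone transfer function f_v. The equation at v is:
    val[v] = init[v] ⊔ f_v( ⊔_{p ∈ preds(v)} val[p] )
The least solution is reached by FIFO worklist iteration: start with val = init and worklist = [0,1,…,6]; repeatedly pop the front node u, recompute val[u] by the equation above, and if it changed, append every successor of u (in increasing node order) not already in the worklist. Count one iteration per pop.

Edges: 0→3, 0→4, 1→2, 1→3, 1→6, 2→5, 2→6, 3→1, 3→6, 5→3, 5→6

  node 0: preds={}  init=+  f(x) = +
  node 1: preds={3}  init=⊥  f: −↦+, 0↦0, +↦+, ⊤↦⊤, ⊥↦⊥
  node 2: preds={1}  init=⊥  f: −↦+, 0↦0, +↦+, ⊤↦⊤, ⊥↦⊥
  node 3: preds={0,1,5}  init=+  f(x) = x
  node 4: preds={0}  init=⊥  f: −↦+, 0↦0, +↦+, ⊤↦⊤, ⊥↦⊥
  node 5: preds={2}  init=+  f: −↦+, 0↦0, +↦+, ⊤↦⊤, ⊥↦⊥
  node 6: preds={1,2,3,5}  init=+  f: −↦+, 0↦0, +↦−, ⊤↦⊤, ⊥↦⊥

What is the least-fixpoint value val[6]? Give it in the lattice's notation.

Worklist (7 pops):
  #1 pop 0: in=⊥ → + (no change)
  #2 pop 1: in=+ → + (was ⊥); enqueue []
  #3 pop 2: in=+ → + (was ⊥); enqueue []
  #4 pop 3: in=+ → + (no change)
  #5 pop 4: in=+ → + (was ⊥); enqueue []
  #6 pop 5: in=+ → + (no change)
  #7 pop 6: in=+ → ⊤ (was +); enqueue []

Fixpoint:
  val[0] = +
  val[1] = +
  val[2] = +
  val[3] = +
  val[4] = +
  val[5] = +
  val[6] = ⊤

⊤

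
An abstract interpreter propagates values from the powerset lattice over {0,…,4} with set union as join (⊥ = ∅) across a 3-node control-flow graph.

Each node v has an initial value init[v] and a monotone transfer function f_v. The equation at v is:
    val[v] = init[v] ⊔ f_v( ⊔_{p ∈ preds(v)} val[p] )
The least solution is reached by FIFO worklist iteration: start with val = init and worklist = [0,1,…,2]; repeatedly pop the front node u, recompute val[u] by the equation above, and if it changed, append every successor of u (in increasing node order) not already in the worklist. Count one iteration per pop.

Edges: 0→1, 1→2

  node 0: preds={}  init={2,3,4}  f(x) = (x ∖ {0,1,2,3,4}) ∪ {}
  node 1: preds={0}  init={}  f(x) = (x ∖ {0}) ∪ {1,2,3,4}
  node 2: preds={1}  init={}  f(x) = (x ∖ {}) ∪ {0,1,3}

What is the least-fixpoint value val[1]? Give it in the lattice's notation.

{1,2,3,4}

Trace (3 dequeues):
  [1] u=0 | in {} | out {2,3,4} | ==
  [2] u=1 | in {2,3,4} | out {1,2,3,4} | prev {} | push {}
  [3] u=2 | in {1,2,3,4} | out {0,1,2,3,4} | prev {} | push {}

Converged values:
  [0] {2,3,4}
  [1] {1,2,3,4}
  [2] {0,1,2,3,4}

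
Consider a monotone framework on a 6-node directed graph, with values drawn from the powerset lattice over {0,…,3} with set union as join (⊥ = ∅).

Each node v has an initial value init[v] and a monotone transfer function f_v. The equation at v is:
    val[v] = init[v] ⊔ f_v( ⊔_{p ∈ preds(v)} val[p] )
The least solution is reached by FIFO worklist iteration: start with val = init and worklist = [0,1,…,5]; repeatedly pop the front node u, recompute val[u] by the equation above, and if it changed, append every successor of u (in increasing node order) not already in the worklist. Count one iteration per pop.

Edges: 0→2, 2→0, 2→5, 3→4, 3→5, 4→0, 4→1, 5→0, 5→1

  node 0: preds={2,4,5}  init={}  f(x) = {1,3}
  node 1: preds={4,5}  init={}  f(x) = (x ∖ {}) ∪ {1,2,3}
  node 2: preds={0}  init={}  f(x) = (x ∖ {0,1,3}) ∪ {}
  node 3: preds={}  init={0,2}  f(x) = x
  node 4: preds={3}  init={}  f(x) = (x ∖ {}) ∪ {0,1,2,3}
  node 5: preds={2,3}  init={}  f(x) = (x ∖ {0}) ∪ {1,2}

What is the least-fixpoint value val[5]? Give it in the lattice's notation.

{1,2}

Worklist (8 pops):
  #1 pop 0: in={} → {1,3} (was {}); enqueue []
  #2 pop 1: in={} → {1,2,3} (was {}); enqueue []
  #3 pop 2: in={1,3} → {} (no change)
  #4 pop 3: in={} → {0,2} (no change)
  #5 pop 4: in={0,2} → {0,1,2,3} (was {}); enqueue [0,1]
  #6 pop 5: in={0,2} → {1,2} (was {}); enqueue []
  #7 pop 0: in={0,1,2,3} → {1,3} (no change)
  #8 pop 1: in={0,1,2,3} → {0,1,2,3} (was {1,2,3}); enqueue []

Fixpoint:
  val[0] = {1,3}
  val[1] = {0,1,2,3}
  val[2] = {}
  val[3] = {0,2}
  val[4] = {0,1,2,3}
  val[5] = {1,2}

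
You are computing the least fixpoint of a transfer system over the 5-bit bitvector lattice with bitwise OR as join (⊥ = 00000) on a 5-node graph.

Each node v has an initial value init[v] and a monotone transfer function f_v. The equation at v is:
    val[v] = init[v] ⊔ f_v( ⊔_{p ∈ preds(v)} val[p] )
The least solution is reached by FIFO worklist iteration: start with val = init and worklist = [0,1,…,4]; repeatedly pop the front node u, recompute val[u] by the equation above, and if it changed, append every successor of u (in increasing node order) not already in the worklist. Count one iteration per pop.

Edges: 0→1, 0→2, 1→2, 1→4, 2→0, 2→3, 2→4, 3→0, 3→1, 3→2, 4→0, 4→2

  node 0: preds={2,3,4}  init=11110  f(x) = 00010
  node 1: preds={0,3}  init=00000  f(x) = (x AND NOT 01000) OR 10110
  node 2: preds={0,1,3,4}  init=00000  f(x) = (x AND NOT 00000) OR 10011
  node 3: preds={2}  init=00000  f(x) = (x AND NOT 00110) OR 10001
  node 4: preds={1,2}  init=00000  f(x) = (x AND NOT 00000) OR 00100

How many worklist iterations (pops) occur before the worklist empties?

Worklist (9 pops):
  #1 pop 0: in=00000 → 11110 (no change)
  #2 pop 1: in=11110 → 10110 (was 00000); enqueue []
  #3 pop 2: in=11110 → 11111 (was 00000); enqueue [0]
  #4 pop 3: in=11111 → 11001 (was 00000); enqueue [1,2]
  #5 pop 4: in=11111 → 11111 (was 00000); enqueue []
  #6 pop 0: in=11111 → 11110 (no change)
  #7 pop 1: in=11111 → 10111 (was 10110); enqueue [4]
  #8 pop 2: in=11111 → 11111 (no change)
  #9 pop 4: in=11111 → 11111 (no change)

Fixpoint:
  val[0] = 11110
  val[1] = 10111
  val[2] = 11111
  val[3] = 11001
  val[4] = 11111

9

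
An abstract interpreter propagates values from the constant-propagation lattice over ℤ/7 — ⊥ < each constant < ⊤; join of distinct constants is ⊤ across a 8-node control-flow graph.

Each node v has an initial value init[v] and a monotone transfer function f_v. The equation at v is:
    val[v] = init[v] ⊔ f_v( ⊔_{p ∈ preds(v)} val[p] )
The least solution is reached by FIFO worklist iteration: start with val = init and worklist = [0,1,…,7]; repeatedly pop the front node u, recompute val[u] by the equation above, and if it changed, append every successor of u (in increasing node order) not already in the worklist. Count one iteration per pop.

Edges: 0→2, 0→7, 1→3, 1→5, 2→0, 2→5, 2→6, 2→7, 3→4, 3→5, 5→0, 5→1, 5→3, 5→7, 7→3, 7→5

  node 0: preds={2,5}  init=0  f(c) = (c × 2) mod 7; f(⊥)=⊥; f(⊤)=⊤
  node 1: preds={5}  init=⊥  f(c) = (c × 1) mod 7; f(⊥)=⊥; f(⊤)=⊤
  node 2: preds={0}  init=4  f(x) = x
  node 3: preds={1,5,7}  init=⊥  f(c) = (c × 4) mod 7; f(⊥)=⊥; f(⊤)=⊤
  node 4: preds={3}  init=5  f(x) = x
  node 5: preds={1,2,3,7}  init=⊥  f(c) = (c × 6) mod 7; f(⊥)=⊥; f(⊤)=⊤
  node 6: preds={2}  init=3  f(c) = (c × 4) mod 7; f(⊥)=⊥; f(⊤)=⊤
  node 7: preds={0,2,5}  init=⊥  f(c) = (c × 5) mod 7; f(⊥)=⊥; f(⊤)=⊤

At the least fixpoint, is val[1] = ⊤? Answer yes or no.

Worklist (13 pops):
  #1 pop 0: in=4 → ⊤ (was 0); enqueue []
  #2 pop 1: in=⊥ → ⊥ (no change)
  #3 pop 2: in=⊤ → ⊤ (was 4); enqueue [0]
  #4 pop 3: in=⊥ → ⊥ (no change)
  #5 pop 4: in=⊥ → 5 (no change)
  #6 pop 5: in=⊤ → ⊤ (was ⊥); enqueue [1,3]
  #7 pop 6: in=⊤ → ⊤ (was 3); enqueue []
  #8 pop 7: in=⊤ → ⊤ (was ⊥); enqueue [5]
  #9 pop 0: in=⊤ → ⊤ (no change)
  #10 pop 1: in=⊤ → ⊤ (was ⊥); enqueue []
  #11 pop 3: in=⊤ → ⊤ (was ⊥); enqueue [4]
  #12 pop 5: in=⊤ → ⊤ (no change)
  #13 pop 4: in=⊤ → ⊤ (was 5); enqueue []

Fixpoint:
  val[0] = ⊤
  val[1] = ⊤
  val[2] = ⊤
  val[3] = ⊤
  val[4] = ⊤
  val[5] = ⊤
  val[6] = ⊤
  val[7] = ⊤

yes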